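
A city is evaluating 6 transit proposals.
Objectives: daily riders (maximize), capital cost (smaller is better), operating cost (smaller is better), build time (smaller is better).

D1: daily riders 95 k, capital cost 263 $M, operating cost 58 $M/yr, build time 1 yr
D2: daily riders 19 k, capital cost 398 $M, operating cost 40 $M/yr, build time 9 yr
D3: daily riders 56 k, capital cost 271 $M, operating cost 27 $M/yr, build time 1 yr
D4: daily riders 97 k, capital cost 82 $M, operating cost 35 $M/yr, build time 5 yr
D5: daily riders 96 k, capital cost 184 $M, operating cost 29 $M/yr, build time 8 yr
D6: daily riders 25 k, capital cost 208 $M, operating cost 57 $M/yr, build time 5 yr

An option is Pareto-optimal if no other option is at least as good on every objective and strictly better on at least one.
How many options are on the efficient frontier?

4

D1: not dominated.
D2: dominated by D3 (daily riders 56≥19, capital cost 271≤398, operating cost 27≤40, build time 1≤9).
D3: not dominated (best operating cost).
D4: not dominated (best daily riders).
D5: not dominated.
D6: dominated by D4 (daily riders 97≥25, capital cost 82≤208, operating cost 35≤57, build time 5≤5).
Pareto-optimal: D1, D3, D4, D5 → 4.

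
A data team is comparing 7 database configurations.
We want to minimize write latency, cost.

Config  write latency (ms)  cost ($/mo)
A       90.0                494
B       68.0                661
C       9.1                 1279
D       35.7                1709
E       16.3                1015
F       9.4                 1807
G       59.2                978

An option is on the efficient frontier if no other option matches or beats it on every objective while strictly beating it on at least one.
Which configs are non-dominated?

A, B, C, E, G

A: not dominated (best cost).
B: not dominated.
C: not dominated (best write latency).
D: dominated by C (write latency 9.1≤35.7, cost 1279≤1709).
E: not dominated.
F: dominated by C (write latency 9.1≤9.4, cost 1279≤1807).
G: not dominated.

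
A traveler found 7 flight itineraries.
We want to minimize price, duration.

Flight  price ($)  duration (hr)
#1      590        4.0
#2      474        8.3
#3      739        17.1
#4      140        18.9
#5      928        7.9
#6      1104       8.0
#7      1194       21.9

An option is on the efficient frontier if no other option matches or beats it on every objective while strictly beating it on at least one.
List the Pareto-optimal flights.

#1: not dominated (best duration).
#2: not dominated.
#3: dominated by #1 (price 590≤739, duration 4.0≤17.1).
#4: not dominated (best price).
#5: dominated by #1 (price 590≤928, duration 4.0≤7.9).
#6: dominated by #1 (price 590≤1104, duration 4.0≤8.0).
#7: dominated by #1 (price 590≤1194, duration 4.0≤21.9).

#1, #2, #4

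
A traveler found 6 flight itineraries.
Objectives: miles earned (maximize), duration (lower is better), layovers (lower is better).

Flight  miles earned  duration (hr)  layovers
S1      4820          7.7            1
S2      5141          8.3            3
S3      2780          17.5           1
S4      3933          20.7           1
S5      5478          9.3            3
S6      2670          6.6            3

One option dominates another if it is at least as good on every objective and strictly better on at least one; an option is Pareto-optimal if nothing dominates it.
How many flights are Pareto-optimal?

S1: not dominated.
S2: not dominated.
S3: dominated by S1 (miles earned 4820≥2780, duration 7.7≤17.5, layovers 1≤1).
S4: dominated by S1 (miles earned 4820≥3933, duration 7.7≤20.7, layovers 1≤1).
S5: not dominated (best miles earned).
S6: not dominated (best duration).
Pareto-optimal: S1, S2, S5, S6 → 4.

4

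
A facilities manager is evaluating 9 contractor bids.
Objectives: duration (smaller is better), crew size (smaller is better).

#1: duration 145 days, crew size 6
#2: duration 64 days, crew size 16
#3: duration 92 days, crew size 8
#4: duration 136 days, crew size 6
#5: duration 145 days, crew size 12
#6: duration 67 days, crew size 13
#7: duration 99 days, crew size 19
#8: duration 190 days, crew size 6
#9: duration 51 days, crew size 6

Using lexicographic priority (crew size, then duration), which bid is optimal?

#9

First minimize crew size: best is 6, kept {#1, #4, #8, #9}.
Then minimize duration: best is 51, kept {#9}.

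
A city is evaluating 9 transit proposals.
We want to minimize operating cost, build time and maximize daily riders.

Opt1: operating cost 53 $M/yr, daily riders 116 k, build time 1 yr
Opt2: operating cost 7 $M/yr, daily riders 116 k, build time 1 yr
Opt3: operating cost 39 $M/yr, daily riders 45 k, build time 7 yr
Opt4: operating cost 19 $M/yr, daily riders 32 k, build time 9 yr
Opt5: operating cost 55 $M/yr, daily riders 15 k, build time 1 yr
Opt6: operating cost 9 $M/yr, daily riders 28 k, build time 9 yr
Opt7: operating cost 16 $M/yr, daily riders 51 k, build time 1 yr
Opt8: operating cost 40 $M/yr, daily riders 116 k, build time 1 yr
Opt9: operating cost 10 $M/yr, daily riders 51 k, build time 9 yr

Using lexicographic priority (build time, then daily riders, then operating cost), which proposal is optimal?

First minimize build time: best is 1, kept {Opt1, Opt2, Opt5, Opt7, Opt8}.
Then maximize daily riders: best is 116, kept {Opt1, Opt2, Opt8}.
Then minimize operating cost: best is 7, kept {Opt2}.

Opt2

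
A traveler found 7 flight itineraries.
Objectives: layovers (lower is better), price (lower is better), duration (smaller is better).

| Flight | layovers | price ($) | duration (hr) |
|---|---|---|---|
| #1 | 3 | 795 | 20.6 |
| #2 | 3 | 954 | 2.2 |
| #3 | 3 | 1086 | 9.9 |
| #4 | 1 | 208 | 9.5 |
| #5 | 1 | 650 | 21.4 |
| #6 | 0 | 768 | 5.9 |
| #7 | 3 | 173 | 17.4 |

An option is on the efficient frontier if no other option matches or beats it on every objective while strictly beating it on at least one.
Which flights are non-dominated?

#2, #4, #6, #7

#1: dominated by #4 (layovers 1≤3, price 208≤795, duration 9.5≤20.6).
#2: not dominated (best duration).
#3: dominated by #2 (layovers 3≤3, price 954≤1086, duration 2.2≤9.9).
#4: not dominated.
#5: dominated by #4 (layovers 1≤1, price 208≤650, duration 9.5≤21.4).
#6: not dominated (best layovers).
#7: not dominated (best price).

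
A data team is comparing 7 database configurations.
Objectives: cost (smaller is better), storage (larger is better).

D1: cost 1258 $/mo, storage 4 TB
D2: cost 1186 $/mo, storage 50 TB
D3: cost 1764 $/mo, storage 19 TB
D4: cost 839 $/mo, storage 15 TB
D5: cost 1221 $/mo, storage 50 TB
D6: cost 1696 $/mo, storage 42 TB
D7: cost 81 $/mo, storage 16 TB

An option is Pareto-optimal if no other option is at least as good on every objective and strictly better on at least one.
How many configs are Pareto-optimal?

2

D1: dominated by D2 (cost 1186≤1258, storage 50≥4).
D2: not dominated.
D3: dominated by D2 (cost 1186≤1764, storage 50≥19).
D4: dominated by D7 (cost 81≤839, storage 16≥15).
D5: dominated by D2 (cost 1186≤1221, storage 50≥50).
D6: dominated by D2 (cost 1186≤1696, storage 50≥42).
D7: not dominated (best cost).
Pareto-optimal: D2, D7 → 2.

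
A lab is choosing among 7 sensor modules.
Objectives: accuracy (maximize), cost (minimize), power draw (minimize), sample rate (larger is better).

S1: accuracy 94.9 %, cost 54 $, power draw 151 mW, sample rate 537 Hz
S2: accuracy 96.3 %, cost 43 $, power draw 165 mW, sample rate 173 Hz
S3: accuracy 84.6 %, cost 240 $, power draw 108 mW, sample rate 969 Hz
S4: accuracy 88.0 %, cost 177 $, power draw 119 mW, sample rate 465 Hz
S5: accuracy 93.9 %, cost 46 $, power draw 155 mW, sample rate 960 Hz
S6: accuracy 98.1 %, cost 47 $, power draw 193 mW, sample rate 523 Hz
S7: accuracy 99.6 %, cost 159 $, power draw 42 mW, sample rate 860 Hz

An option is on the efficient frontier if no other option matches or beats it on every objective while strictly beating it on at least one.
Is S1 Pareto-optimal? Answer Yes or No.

S2: worse on power draw (165 vs 151).
S3: worse on accuracy (84.6 vs 94.9).
S4: worse on accuracy (88.0 vs 94.9).
S5: worse on accuracy (93.9 vs 94.9).
S6: worse on power draw (193 vs 151).
S7: worse on cost (159 vs 54).
No option is at least as good as S1 on every objective and strictly better on one.

Yes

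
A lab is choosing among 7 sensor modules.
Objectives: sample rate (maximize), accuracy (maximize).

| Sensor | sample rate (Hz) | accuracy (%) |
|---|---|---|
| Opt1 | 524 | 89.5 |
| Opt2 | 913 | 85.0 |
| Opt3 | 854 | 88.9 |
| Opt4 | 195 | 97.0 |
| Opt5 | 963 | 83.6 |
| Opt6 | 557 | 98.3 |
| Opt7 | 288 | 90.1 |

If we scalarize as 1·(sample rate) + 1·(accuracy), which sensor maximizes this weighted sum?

Opt1: 1·524 + 1·89.5 = 613.5
Opt2: 1·913 + 1·85.0 = 998.0
Opt3: 1·854 + 1·88.9 = 942.9
Opt4: 1·195 + 1·97.0 = 292.0
Opt5: 1·963 + 1·83.6 = 1046.6
Opt6: 1·557 + 1·98.3 = 655.3
Opt7: 1·288 + 1·90.1 = 378.1
Highest: Opt5 at 1046.6.

Opt5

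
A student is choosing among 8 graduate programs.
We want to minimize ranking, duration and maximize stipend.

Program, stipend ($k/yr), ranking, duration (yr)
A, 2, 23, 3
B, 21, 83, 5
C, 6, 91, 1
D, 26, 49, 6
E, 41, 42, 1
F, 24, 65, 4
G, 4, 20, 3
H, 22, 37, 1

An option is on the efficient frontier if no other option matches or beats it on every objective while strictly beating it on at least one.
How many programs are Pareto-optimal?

3

A: dominated by G (stipend 4≥2, ranking 20≤23, duration 3≤3).
B: dominated by E (stipend 41≥21, ranking 42≤83, duration 1≤5).
C: dominated by E (stipend 41≥6, ranking 42≤91, duration 1≤1).
D: dominated by E (stipend 41≥26, ranking 42≤49, duration 1≤6).
E: not dominated (best stipend).
F: dominated by E (stipend 41≥24, ranking 42≤65, duration 1≤4).
G: not dominated (best ranking).
H: not dominated.
Pareto-optimal: E, G, H → 3.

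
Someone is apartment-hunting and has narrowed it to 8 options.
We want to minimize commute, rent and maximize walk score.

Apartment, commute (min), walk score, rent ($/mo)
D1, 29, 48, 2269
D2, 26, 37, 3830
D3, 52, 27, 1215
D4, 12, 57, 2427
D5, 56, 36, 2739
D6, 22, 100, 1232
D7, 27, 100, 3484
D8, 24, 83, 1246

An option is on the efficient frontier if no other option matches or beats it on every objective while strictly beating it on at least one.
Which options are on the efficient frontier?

D3, D4, D6

D1: dominated by D6 (commute 22≤29, walk score 100≥48, rent 1232≤2269).
D2: dominated by D4 (commute 12≤26, walk score 57≥37, rent 2427≤3830).
D3: not dominated (best rent).
D4: not dominated (best commute).
D5: dominated by D1 (commute 29≤56, walk score 48≥36, rent 2269≤2739).
D6: not dominated.
D7: dominated by D6 (commute 22≤27, walk score 100≥100, rent 1232≤3484).
D8: dominated by D6 (commute 22≤24, walk score 100≥83, rent 1232≤1246).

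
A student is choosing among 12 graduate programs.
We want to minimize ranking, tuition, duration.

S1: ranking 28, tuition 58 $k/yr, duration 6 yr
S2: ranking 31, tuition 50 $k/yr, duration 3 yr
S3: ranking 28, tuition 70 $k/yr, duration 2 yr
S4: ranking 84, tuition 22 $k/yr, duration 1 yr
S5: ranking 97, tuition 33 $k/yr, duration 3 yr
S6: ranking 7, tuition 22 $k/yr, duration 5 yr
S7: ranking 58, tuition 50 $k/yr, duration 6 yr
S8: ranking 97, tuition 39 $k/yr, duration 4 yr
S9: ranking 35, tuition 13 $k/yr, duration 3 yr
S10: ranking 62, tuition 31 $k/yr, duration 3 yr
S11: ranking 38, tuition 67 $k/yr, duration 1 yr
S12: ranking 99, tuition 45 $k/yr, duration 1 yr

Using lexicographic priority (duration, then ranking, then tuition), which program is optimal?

First minimize duration: best is 1, kept {S4, S11, S12}.
Then minimize ranking: best is 38, kept {S11}.

S11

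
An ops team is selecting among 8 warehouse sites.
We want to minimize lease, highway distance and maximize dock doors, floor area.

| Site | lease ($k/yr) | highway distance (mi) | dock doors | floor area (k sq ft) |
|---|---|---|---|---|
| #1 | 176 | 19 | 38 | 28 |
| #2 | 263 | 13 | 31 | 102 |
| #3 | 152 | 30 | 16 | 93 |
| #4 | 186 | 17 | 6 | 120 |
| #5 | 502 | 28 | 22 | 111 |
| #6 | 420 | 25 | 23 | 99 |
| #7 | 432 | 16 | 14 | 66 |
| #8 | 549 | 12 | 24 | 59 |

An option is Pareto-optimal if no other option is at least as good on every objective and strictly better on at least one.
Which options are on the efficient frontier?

#1, #2, #3, #4, #5, #8

#1: not dominated (best dock doors).
#2: not dominated.
#3: not dominated (best lease).
#4: not dominated (best floor area).
#5: not dominated.
#6: dominated by #2 (lease 263≤420, highway distance 13≤25, dock doors 31≥23, floor area 102≥99).
#7: dominated by #2 (lease 263≤432, highway distance 13≤16, dock doors 31≥14, floor area 102≥66).
#8: not dominated (best highway distance).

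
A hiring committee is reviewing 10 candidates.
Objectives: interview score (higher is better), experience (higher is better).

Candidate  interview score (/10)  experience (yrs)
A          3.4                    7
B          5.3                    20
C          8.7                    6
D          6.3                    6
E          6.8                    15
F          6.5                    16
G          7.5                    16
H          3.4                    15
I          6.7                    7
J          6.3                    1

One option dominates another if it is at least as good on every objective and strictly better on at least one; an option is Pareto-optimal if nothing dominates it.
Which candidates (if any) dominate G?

A: worse on interview score (3.4 vs 7.5).
B: worse on interview score (5.3 vs 7.5).
C: worse on experience (6 vs 16).
D: worse on interview score (6.3 vs 7.5).
E: worse on interview score (6.8 vs 7.5).
F: worse on interview score (6.5 vs 7.5).
H: worse on interview score (3.4 vs 7.5).
I: worse on interview score (6.7 vs 7.5).
J: worse on interview score (6.3 vs 7.5).
No option dominates G.

none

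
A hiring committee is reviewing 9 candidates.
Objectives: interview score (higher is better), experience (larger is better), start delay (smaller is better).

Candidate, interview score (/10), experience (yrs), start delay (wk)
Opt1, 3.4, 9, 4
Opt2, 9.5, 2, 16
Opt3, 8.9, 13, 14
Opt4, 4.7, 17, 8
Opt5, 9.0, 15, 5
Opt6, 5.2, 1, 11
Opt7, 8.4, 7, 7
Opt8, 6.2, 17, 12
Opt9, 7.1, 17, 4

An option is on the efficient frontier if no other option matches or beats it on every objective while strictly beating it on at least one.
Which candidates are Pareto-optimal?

Opt1: dominated by Opt9 (interview score 7.1≥3.4, experience 17≥9, start delay 4≤4).
Opt2: not dominated (best interview score).
Opt3: dominated by Opt5 (interview score 9.0≥8.9, experience 15≥13, start delay 5≤14).
Opt4: dominated by Opt9 (interview score 7.1≥4.7, experience 17≥17, start delay 4≤8).
Opt5: not dominated.
Opt6: dominated by Opt5 (interview score 9.0≥5.2, experience 15≥1, start delay 5≤11).
Opt7: dominated by Opt5 (interview score 9.0≥8.4, experience 15≥7, start delay 5≤7).
Opt8: dominated by Opt9 (interview score 7.1≥6.2, experience 17≥17, start delay 4≤12).
Opt9: not dominated.

Opt2, Opt5, Opt9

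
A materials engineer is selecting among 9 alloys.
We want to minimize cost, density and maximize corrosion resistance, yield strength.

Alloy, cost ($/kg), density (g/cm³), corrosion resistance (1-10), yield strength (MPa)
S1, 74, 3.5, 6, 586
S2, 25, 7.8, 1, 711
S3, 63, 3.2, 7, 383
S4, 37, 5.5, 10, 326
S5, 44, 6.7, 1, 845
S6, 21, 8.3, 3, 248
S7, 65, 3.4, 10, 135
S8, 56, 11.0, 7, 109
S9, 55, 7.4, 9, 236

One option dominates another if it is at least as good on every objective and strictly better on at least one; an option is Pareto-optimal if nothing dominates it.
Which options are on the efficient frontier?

S1, S2, S3, S4, S5, S6, S7

S1: not dominated.
S2: not dominated.
S3: not dominated (best density).
S4: not dominated.
S5: not dominated (best yield strength).
S6: not dominated (best cost).
S7: not dominated.
S8: dominated by S4 (cost 37≤56, density 5.5≤11.0, corrosion resistance 10≥7, yield strength 326≥109).
S9: dominated by S4 (cost 37≤55, density 5.5≤7.4, corrosion resistance 10≥9, yield strength 326≥236).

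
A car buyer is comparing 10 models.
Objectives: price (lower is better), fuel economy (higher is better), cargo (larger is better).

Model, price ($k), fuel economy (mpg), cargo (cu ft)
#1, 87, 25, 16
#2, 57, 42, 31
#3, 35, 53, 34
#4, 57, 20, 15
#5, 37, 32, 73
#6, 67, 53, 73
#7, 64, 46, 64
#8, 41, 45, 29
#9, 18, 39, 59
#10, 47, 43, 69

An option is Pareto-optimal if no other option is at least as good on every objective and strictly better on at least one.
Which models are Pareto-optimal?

#1: dominated by #2 (price 57≤87, fuel economy 42≥25, cargo 31≥16).
#2: dominated by #3 (price 35≤57, fuel economy 53≥42, cargo 34≥31).
#3: not dominated.
#4: dominated by #2 (price 57≤57, fuel economy 42≥20, cargo 31≥15).
#5: not dominated.
#6: not dominated.
#7: not dominated.
#8: dominated by #3 (price 35≤41, fuel economy 53≥45, cargo 34≥29).
#9: not dominated (best price).
#10: not dominated.

#3, #5, #6, #7, #9, #10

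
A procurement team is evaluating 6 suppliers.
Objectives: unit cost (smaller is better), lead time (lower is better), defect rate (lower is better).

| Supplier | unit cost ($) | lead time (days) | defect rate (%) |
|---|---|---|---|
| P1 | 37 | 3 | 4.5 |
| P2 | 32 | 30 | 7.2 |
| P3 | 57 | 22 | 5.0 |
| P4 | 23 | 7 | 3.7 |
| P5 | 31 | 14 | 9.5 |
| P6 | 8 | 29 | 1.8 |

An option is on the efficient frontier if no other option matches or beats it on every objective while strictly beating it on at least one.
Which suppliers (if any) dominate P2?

P4: unit cost 23≤32, lead time 7≤30, defect rate 3.7≤7.2 — dominates P2.
P6: unit cost 8≤32, lead time 29≤30, defect rate 1.8≤7.2 — dominates P2.
Others (P1, P3, P5) are each worse than P2 on at least one objective.

P4, P6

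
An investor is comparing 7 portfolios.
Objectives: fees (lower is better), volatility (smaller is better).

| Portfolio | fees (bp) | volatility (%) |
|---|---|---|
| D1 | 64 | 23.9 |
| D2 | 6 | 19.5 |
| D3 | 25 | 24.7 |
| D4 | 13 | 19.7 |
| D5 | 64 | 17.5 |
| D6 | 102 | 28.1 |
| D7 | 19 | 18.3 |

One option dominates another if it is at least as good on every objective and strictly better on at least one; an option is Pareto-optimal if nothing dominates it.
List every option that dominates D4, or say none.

D2: fees 6≤13, volatility 19.5≤19.7 — dominates D4.
Others (D1, D3, D5, D6, D7) are each worse than D4 on at least one objective.

D2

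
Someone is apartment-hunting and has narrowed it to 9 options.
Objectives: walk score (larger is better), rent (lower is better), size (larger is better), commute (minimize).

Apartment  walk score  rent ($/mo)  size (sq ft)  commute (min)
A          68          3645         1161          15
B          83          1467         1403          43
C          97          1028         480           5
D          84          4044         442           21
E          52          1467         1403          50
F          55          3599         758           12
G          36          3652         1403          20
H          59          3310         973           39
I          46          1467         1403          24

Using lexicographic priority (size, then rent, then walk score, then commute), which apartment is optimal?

B

First maximize size: best is 1403, kept {B, E, G, I}.
Then minimize rent: best is 1467, kept {B, E, I}.
Then maximize walk score: best is 83, kept {B}.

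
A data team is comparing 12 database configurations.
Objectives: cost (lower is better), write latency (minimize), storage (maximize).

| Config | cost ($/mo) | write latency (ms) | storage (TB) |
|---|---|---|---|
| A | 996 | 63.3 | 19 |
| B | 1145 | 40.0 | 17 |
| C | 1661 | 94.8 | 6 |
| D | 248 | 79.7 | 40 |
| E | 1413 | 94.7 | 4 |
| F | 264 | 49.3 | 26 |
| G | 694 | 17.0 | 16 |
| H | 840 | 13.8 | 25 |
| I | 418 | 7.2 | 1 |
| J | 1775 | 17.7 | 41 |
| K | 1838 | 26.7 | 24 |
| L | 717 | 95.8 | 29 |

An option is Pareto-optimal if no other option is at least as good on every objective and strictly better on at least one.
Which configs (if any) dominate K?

H, J

H: cost 840≤1838, write latency 13.8≤26.7, storage 25≥24 — dominates K.
J: cost 1775≤1838, write latency 17.7≤26.7, storage 41≥24 — dominates K.
Others (A, B, C, D, E, F, G, I, L) are each worse than K on at least one objective.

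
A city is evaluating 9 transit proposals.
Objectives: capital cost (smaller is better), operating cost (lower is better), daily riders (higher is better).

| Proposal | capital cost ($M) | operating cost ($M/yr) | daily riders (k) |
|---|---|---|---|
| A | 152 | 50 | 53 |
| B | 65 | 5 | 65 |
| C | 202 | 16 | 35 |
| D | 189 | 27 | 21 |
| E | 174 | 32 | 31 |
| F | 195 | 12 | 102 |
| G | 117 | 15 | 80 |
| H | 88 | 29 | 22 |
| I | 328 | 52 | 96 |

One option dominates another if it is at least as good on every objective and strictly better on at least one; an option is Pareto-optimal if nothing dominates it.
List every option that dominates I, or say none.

F

F: capital cost 195≤328, operating cost 12≤52, daily riders 102≥96 — dominates I.
Others (A, B, C, D, E, G, H) are each worse than I on at least one objective.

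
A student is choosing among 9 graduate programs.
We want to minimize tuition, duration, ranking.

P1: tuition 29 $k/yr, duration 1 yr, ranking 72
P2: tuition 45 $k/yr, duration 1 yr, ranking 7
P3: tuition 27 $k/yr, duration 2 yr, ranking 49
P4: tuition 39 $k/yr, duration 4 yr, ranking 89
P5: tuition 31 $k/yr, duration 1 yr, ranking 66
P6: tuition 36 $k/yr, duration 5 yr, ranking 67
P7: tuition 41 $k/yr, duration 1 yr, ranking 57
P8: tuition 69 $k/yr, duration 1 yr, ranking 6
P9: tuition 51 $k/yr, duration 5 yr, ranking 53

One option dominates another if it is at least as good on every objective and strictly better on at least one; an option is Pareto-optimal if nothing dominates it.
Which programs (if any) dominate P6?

P3, P5

P3: tuition 27≤36, duration 2≤5, ranking 49≤67 — dominates P6.
P5: tuition 31≤36, duration 1≤5, ranking 66≤67 — dominates P6.
Others (P1, P2, P4, P7, P8, P9) are each worse than P6 on at least one objective.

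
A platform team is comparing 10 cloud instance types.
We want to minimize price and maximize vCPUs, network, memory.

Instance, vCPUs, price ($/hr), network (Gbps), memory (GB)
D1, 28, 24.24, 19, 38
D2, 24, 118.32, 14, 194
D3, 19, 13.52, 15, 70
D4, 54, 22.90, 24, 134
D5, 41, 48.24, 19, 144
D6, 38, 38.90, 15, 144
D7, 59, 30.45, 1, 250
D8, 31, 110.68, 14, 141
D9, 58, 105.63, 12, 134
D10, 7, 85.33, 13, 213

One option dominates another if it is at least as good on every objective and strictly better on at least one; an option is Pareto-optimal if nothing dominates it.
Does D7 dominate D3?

No

D7 vs D3: D7 is worse on price (30.45 vs 13.52), so it does not dominate D3.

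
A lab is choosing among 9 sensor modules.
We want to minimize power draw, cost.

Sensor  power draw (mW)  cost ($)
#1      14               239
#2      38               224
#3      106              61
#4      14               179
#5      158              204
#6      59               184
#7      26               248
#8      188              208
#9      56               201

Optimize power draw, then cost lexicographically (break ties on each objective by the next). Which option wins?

First minimize power draw: best is 14, kept {#1, #4}.
Then minimize cost: best is 179, kept {#4}.

#4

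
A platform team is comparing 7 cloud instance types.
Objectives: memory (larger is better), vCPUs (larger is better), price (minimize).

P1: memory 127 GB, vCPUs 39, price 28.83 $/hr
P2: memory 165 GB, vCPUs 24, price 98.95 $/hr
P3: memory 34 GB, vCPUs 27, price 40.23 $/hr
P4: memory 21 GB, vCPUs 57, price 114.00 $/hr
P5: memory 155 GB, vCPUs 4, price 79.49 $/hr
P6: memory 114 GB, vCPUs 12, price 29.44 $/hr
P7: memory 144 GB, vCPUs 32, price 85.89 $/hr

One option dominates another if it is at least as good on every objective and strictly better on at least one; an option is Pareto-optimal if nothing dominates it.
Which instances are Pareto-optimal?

P1, P2, P4, P5, P7

P1: not dominated (best price).
P2: not dominated (best memory).
P3: dominated by P1 (memory 127≥34, vCPUs 39≥27, price 28.83≤40.23).
P4: not dominated (best vCPUs).
P5: not dominated.
P6: dominated by P1 (memory 127≥114, vCPUs 39≥12, price 28.83≤29.44).
P7: not dominated.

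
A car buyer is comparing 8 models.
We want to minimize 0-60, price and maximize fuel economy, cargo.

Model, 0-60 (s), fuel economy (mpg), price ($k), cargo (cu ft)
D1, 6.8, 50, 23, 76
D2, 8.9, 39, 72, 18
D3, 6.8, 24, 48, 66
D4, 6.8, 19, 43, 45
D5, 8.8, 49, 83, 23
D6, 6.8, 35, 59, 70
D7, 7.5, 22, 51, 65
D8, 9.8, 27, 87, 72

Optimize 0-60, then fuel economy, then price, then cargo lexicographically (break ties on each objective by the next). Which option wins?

D1

First minimize 0-60: best is 6.8, kept {D1, D3, D4, D6}.
Then maximize fuel economy: best is 50, kept {D1}.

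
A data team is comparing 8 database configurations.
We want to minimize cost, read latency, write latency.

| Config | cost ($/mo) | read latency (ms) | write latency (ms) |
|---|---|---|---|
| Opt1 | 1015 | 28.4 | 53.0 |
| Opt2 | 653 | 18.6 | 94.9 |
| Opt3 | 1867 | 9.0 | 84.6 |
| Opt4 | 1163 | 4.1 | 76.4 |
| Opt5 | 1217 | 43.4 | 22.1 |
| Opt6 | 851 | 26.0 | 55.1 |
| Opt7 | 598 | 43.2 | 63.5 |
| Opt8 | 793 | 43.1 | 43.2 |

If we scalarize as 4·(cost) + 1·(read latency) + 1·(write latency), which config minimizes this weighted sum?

Opt7

Opt1: 4·1015 + 1·28.4 + 1·53.0 = 4141.4
Opt2: 4·653 + 1·18.6 + 1·94.9 = 2725.5
Opt3: 4·1867 + 1·9.0 + 1·84.6 = 7561.6
Opt4: 4·1163 + 1·4.1 + 1·76.4 = 4732.5
Opt5: 4·1217 + 1·43.4 + 1·22.1 = 4933.5
Opt6: 4·851 + 1·26.0 + 1·55.1 = 3485.1
Opt7: 4·598 + 1·43.2 + 1·63.5 = 2498.7
Opt8: 4·793 + 1·43.1 + 1·43.2 = 3258.3
Lowest: Opt7 at 2498.7.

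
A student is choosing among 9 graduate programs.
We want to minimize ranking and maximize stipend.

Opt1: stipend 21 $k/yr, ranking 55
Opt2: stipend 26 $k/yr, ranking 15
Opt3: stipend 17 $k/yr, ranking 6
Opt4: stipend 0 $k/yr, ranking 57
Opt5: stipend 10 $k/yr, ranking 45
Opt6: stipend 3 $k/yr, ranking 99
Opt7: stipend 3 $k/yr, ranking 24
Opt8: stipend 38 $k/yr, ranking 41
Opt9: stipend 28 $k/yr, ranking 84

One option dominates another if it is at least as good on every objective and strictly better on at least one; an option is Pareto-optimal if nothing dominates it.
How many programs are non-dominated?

3

Opt1: dominated by Opt2 (stipend 26≥21, ranking 15≤55).
Opt2: not dominated.
Opt3: not dominated (best ranking).
Opt4: dominated by Opt1 (stipend 21≥0, ranking 55≤57).
Opt5: dominated by Opt2 (stipend 26≥10, ranking 15≤45).
Opt6: dominated by Opt1 (stipend 21≥3, ranking 55≤99).
Opt7: dominated by Opt2 (stipend 26≥3, ranking 15≤24).
Opt8: not dominated (best stipend).
Opt9: dominated by Opt8 (stipend 38≥28, ranking 41≤84).
Pareto-optimal: Opt2, Opt3, Opt8 → 3.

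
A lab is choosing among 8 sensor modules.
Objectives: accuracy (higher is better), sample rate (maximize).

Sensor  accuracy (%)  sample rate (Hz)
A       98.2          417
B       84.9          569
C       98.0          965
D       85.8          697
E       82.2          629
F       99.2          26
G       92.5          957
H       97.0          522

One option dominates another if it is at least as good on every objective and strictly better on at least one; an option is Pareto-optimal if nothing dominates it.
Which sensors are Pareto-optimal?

A: not dominated.
B: dominated by C (accuracy 98.0≥84.9, sample rate 965≥569).
C: not dominated (best sample rate).
D: dominated by C (accuracy 98.0≥85.8, sample rate 965≥697).
E: dominated by C (accuracy 98.0≥82.2, sample rate 965≥629).
F: not dominated (best accuracy).
G: dominated by C (accuracy 98.0≥92.5, sample rate 965≥957).
H: dominated by C (accuracy 98.0≥97.0, sample rate 965≥522).

A, C, F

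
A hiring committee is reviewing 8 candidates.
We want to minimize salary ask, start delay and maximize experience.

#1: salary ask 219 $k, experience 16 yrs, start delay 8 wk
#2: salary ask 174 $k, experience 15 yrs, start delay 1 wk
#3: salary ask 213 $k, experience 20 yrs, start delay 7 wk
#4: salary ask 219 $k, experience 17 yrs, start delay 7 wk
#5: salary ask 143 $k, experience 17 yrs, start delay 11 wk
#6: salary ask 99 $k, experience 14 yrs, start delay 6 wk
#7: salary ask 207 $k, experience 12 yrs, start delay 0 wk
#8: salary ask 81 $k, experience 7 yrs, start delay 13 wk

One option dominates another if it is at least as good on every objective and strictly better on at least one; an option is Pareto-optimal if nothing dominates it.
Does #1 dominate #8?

No

#1 vs #8: #1 is worse on salary ask (219 vs 81), so it does not dominate #8.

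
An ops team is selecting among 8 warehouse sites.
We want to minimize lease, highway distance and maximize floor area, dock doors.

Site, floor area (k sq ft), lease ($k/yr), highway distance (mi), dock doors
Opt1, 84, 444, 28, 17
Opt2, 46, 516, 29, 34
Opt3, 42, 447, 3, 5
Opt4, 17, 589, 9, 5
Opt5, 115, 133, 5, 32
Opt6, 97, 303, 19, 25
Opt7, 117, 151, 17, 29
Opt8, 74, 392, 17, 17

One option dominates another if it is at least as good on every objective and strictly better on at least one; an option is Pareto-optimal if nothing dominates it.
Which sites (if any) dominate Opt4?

Opt3: floor area 42≥17, lease 447≤589, highway distance 3≤9, dock doors 5≥5 — dominates Opt4.
Opt5: floor area 115≥17, lease 133≤589, highway distance 5≤9, dock doors 32≥5 — dominates Opt4.
Others (Opt1, Opt2, Opt6, Opt7, Opt8) are each worse than Opt4 on at least one objective.

Opt3, Opt5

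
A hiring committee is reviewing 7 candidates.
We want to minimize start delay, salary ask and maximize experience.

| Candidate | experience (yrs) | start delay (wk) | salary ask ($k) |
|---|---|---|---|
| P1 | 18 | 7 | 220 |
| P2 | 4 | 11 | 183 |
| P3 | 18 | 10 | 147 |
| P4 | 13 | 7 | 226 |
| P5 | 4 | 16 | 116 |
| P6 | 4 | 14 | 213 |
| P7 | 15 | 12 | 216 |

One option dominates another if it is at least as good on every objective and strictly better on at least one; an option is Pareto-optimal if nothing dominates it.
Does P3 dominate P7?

P3 vs P7: experience 18≥15, start delay 10≤12, salary ask 147≤216 — P3 is at least as good on every objective with at least one strict improvement.

Yes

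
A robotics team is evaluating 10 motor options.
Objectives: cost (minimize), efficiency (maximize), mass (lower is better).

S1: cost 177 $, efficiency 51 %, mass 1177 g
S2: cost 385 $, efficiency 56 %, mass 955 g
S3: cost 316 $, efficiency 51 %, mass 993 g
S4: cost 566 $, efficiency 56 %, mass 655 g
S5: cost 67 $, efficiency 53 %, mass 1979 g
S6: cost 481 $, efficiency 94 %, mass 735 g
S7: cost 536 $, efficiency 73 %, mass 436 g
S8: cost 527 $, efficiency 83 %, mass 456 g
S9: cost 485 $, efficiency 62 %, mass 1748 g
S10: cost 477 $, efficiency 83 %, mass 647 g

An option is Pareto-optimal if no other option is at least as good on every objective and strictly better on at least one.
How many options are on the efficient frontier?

S1: not dominated.
S2: not dominated.
S3: not dominated.
S4: dominated by S7 (cost 536≤566, efficiency 73≥56, mass 436≤655).
S5: not dominated (best cost).
S6: not dominated (best efficiency).
S7: not dominated (best mass).
S8: not dominated.
S9: dominated by S6 (cost 481≤485, efficiency 94≥62, mass 735≤1748).
S10: not dominated.
Pareto-optimal: S1, S2, S3, S5, S6, S7, S8, S10 → 8.

8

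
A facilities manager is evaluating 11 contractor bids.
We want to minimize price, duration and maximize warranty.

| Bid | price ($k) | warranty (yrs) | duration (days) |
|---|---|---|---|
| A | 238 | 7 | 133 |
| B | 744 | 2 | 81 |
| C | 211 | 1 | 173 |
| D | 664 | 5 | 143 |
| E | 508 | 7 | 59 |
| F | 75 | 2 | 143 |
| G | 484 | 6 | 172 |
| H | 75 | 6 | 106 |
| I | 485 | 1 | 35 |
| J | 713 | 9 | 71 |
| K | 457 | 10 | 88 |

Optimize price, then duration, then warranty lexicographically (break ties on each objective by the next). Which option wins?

H

First minimize price: best is 75, kept {F, H}.
Then minimize duration: best is 106, kept {H}.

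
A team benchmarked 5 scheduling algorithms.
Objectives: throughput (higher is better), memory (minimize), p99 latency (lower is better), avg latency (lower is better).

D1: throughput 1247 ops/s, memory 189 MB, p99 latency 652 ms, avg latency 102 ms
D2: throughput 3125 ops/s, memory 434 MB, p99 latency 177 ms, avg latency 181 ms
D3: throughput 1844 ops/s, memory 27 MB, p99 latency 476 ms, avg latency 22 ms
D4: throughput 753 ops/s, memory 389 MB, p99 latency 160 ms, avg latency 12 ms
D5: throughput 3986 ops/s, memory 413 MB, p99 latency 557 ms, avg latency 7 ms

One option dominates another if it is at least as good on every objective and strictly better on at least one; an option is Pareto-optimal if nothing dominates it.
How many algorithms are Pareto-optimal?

4

D1: dominated by D3 (throughput 1844≥1247, memory 27≤189, p99 latency 476≤652, avg latency 22≤102).
D2: not dominated.
D3: not dominated (best memory).
D4: not dominated (best p99 latency).
D5: not dominated (best throughput).
Pareto-optimal: D2, D3, D4, D5 → 4.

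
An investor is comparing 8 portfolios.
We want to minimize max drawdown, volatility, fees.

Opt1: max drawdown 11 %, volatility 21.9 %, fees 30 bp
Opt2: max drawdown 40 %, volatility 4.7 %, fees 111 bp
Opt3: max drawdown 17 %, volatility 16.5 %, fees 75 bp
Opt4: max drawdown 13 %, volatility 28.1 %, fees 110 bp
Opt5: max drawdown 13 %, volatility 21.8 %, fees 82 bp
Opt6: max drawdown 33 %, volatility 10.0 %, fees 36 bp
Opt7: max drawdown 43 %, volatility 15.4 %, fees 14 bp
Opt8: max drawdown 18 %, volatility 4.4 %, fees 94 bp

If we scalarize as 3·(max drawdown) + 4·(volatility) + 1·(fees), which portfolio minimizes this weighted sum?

Opt1: 3·11 + 4·21.9 + 1·30 = 150.6
Opt2: 3·40 + 4·4.7 + 1·111 = 249.8
Opt3: 3·17 + 4·16.5 + 1·75 = 192.0
Opt4: 3·13 + 4·28.1 + 1·110 = 261.4
Opt5: 3·13 + 4·21.8 + 1·82 = 208.2
Opt6: 3·33 + 4·10.0 + 1·36 = 175.0
Opt7: 3·43 + 4·15.4 + 1·14 = 204.6
Opt8: 3·18 + 4·4.4 + 1·94 = 165.6
Lowest: Opt1 at 150.6.

Opt1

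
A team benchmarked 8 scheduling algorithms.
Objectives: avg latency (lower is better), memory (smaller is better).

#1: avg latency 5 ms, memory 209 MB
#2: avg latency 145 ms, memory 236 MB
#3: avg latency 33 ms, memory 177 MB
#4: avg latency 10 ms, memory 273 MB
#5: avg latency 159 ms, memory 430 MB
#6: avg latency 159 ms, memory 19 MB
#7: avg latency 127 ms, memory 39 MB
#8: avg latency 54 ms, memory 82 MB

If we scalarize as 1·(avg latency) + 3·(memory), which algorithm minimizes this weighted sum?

#6

#1: 1·5 + 3·209 = 632
#2: 1·145 + 3·236 = 853
#3: 1·33 + 3·177 = 564
#4: 1·10 + 3·273 = 829
#5: 1·159 + 3·430 = 1449
#6: 1·159 + 3·19 = 216
#7: 1·127 + 3·39 = 244
#8: 1·54 + 3·82 = 300
Lowest: #6 at 216.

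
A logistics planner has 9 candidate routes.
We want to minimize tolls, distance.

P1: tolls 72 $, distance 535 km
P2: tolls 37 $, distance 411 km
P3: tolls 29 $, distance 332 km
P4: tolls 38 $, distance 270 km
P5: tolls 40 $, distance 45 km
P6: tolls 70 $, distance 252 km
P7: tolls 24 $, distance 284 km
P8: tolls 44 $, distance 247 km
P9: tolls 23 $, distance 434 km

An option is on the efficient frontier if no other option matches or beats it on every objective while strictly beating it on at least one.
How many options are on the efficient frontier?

P1: dominated by P2 (tolls 37≤72, distance 411≤535).
P2: dominated by P3 (tolls 29≤37, distance 332≤411).
P3: dominated by P7 (tolls 24≤29, distance 284≤332).
P4: not dominated.
P5: not dominated (best distance).
P6: dominated by P5 (tolls 40≤70, distance 45≤252).
P7: not dominated.
P8: dominated by P5 (tolls 40≤44, distance 45≤247).
P9: not dominated (best tolls).
Pareto-optimal: P4, P5, P7, P9 → 4.

4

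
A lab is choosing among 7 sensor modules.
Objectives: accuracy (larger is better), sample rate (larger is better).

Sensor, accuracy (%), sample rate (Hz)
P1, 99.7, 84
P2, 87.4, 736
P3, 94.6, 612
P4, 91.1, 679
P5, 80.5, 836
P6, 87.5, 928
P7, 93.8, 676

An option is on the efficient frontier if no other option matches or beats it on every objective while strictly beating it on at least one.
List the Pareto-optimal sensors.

P1: not dominated (best accuracy).
P2: dominated by P6 (accuracy 87.5≥87.4, sample rate 928≥736).
P3: not dominated.
P4: not dominated.
P5: dominated by P6 (accuracy 87.5≥80.5, sample rate 928≥836).
P6: not dominated (best sample rate).
P7: not dominated.

P1, P3, P4, P6, P7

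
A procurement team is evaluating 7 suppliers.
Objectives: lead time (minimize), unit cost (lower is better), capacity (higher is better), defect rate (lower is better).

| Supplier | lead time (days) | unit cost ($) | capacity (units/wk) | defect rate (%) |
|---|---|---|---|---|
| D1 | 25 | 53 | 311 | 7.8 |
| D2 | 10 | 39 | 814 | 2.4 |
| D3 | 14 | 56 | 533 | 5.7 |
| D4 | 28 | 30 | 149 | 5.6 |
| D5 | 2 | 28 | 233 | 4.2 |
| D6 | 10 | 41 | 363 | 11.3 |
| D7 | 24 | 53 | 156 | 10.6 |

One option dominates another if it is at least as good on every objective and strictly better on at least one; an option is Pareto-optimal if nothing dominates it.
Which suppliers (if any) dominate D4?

D5

D5: lead time 2≤28, unit cost 28≤30, capacity 233≥149, defect rate 4.2≤5.6 — dominates D4.
Others (D1, D2, D3, D6, D7) are each worse than D4 on at least one objective.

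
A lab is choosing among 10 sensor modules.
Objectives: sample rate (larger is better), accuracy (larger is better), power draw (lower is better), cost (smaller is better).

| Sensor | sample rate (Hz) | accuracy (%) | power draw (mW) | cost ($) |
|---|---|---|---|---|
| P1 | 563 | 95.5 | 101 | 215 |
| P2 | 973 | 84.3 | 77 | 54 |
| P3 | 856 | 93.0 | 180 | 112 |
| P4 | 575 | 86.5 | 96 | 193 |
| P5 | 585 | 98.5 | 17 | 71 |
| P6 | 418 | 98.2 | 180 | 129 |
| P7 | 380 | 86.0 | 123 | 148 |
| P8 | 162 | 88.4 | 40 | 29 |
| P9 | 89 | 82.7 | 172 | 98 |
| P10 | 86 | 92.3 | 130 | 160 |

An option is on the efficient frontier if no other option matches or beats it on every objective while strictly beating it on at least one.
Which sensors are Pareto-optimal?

P2, P3, P5, P8

P1: dominated by P5 (sample rate 585≥563, accuracy 98.5≥95.5, power draw 17≤101, cost 71≤215).
P2: not dominated (best sample rate).
P3: not dominated.
P4: dominated by P5 (sample rate 585≥575, accuracy 98.5≥86.5, power draw 17≤96, cost 71≤193).
P5: not dominated (best accuracy).
P6: dominated by P5 (sample rate 585≥418, accuracy 98.5≥98.2, power draw 17≤180, cost 71≤129).
P7: dominated by P5 (sample rate 585≥380, accuracy 98.5≥86.0, power draw 17≤123, cost 71≤148).
P8: not dominated (best cost).
P9: dominated by P2 (sample rate 973≥89, accuracy 84.3≥82.7, power draw 77≤172, cost 54≤98).
P10: dominated by P5 (sample rate 585≥86, accuracy 98.5≥92.3, power draw 17≤130, cost 71≤160).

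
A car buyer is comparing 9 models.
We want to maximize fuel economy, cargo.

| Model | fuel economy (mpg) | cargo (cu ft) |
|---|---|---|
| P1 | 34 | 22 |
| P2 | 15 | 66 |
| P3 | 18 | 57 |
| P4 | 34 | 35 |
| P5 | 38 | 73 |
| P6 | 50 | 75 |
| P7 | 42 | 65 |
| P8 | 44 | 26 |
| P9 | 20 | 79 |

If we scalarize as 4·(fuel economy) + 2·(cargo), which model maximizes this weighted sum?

P6

P1: 4·34 + 2·22 = 180
P2: 4·15 + 2·66 = 192
P3: 4·18 + 2·57 = 186
P4: 4·34 + 2·35 = 206
P5: 4·38 + 2·73 = 298
P6: 4·50 + 2·75 = 350
P7: 4·42 + 2·65 = 298
P8: 4·44 + 2·26 = 228
P9: 4·20 + 2·79 = 238
Highest: P6 at 350.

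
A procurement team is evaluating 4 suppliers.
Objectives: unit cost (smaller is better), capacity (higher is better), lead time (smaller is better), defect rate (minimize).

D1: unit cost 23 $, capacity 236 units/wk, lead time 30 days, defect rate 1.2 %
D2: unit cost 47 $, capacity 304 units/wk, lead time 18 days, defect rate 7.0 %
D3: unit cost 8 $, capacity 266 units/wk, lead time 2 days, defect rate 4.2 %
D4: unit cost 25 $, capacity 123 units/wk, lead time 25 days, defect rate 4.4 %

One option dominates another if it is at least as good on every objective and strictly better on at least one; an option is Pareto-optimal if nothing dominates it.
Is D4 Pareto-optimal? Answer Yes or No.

D3 vs D4: unit cost 8≤25, capacity 266≥123, lead time 2≤25, defect rate 4.2≤4.4 — D3 is at least as good on every objective and strictly better on at least one, so D3 dominates D4.

No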